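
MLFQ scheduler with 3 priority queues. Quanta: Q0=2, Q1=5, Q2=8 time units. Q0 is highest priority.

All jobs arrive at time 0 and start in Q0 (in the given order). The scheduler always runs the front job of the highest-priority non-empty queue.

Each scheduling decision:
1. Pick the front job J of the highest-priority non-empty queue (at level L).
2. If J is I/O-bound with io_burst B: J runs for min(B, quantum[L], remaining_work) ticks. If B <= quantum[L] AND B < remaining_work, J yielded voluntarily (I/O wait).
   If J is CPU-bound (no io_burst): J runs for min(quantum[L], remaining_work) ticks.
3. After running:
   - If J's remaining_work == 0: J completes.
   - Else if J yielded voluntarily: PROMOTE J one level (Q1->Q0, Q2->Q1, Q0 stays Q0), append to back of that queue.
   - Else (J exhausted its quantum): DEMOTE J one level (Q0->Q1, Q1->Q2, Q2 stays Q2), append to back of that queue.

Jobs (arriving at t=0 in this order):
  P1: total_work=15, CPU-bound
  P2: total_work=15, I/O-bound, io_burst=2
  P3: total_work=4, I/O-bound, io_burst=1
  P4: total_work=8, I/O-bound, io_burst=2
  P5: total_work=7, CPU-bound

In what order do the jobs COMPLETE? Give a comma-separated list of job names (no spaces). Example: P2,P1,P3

t=0-2: P1@Q0 runs 2, rem=13, quantum used, demote→Q1. Q0=[P2,P3,P4,P5] Q1=[P1] Q2=[]
t=2-4: P2@Q0 runs 2, rem=13, I/O yield, promote→Q0. Q0=[P3,P4,P5,P2] Q1=[P1] Q2=[]
t=4-5: P3@Q0 runs 1, rem=3, I/O yield, promote→Q0. Q0=[P4,P5,P2,P3] Q1=[P1] Q2=[]
t=5-7: P4@Q0 runs 2, rem=6, I/O yield, promote→Q0. Q0=[P5,P2,P3,P4] Q1=[P1] Q2=[]
t=7-9: P5@Q0 runs 2, rem=5, quantum used, demote→Q1. Q0=[P2,P3,P4] Q1=[P1,P5] Q2=[]
t=9-11: P2@Q0 runs 2, rem=11, I/O yield, promote→Q0. Q0=[P3,P4,P2] Q1=[P1,P5] Q2=[]
t=11-12: P3@Q0 runs 1, rem=2, I/O yield, promote→Q0. Q0=[P4,P2,P3] Q1=[P1,P5] Q2=[]
t=12-14: P4@Q0 runs 2, rem=4, I/O yield, promote→Q0. Q0=[P2,P3,P4] Q1=[P1,P5] Q2=[]
t=14-16: P2@Q0 runs 2, rem=9, I/O yield, promote→Q0. Q0=[P3,P4,P2] Q1=[P1,P5] Q2=[]
t=16-17: P3@Q0 runs 1, rem=1, I/O yield, promote→Q0. Q0=[P4,P2,P3] Q1=[P1,P5] Q2=[]
t=17-19: P4@Q0 runs 2, rem=2, I/O yield, promote→Q0. Q0=[P2,P3,P4] Q1=[P1,P5] Q2=[]
t=19-21: P2@Q0 runs 2, rem=7, I/O yield, promote→Q0. Q0=[P3,P4,P2] Q1=[P1,P5] Q2=[]
t=21-22: P3@Q0 runs 1, rem=0, completes. Q0=[P4,P2] Q1=[P1,P5] Q2=[]
t=22-24: P4@Q0 runs 2, rem=0, completes. Q0=[P2] Q1=[P1,P5] Q2=[]
t=24-26: P2@Q0 runs 2, rem=5, I/O yield, promote→Q0. Q0=[P2] Q1=[P1,P5] Q2=[]
t=26-28: P2@Q0 runs 2, rem=3, I/O yield, promote→Q0. Q0=[P2] Q1=[P1,P5] Q2=[]
t=28-30: P2@Q0 runs 2, rem=1, I/O yield, promote→Q0. Q0=[P2] Q1=[P1,P5] Q2=[]
t=30-31: P2@Q0 runs 1, rem=0, completes. Q0=[] Q1=[P1,P5] Q2=[]
t=31-36: P1@Q1 runs 5, rem=8, quantum used, demote→Q2. Q0=[] Q1=[P5] Q2=[P1]
t=36-41: P5@Q1 runs 5, rem=0, completes. Q0=[] Q1=[] Q2=[P1]
t=41-49: P1@Q2 runs 8, rem=0, completes. Q0=[] Q1=[] Q2=[]

Answer: P3,P4,P2,P5,P1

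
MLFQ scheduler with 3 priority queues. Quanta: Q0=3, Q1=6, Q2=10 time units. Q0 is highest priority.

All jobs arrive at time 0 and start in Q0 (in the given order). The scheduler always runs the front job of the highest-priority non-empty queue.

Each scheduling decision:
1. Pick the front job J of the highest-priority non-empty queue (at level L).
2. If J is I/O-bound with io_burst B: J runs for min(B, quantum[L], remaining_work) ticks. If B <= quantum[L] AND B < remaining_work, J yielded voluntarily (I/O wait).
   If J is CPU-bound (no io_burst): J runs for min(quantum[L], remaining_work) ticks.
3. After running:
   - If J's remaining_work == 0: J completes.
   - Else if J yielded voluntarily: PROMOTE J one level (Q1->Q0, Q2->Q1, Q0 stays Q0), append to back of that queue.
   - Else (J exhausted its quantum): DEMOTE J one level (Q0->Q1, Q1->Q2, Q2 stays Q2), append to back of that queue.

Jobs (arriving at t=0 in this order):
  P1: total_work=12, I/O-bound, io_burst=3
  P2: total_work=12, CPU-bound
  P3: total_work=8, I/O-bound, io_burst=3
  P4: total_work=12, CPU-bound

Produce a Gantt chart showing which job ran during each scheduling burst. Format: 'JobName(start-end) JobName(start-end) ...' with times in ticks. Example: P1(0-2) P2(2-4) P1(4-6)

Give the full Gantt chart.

t=0-3: P1@Q0 runs 3, rem=9, I/O yield, promote→Q0. Q0=[P2,P3,P4,P1] Q1=[] Q2=[]
t=3-6: P2@Q0 runs 3, rem=9, quantum used, demote→Q1. Q0=[P3,P4,P1] Q1=[P2] Q2=[]
t=6-9: P3@Q0 runs 3, rem=5, I/O yield, promote→Q0. Q0=[P4,P1,P3] Q1=[P2] Q2=[]
t=9-12: P4@Q0 runs 3, rem=9, quantum used, demote→Q1. Q0=[P1,P3] Q1=[P2,P4] Q2=[]
t=12-15: P1@Q0 runs 3, rem=6, I/O yield, promote→Q0. Q0=[P3,P1] Q1=[P2,P4] Q2=[]
t=15-18: P3@Q0 runs 3, rem=2, I/O yield, promote→Q0. Q0=[P1,P3] Q1=[P2,P4] Q2=[]
t=18-21: P1@Q0 runs 3, rem=3, I/O yield, promote→Q0. Q0=[P3,P1] Q1=[P2,P4] Q2=[]
t=21-23: P3@Q0 runs 2, rem=0, completes. Q0=[P1] Q1=[P2,P4] Q2=[]
t=23-26: P1@Q0 runs 3, rem=0, completes. Q0=[] Q1=[P2,P4] Q2=[]
t=26-32: P2@Q1 runs 6, rem=3, quantum used, demote→Q2. Q0=[] Q1=[P4] Q2=[P2]
t=32-38: P4@Q1 runs 6, rem=3, quantum used, demote→Q2. Q0=[] Q1=[] Q2=[P2,P4]
t=38-41: P2@Q2 runs 3, rem=0, completes. Q0=[] Q1=[] Q2=[P4]
t=41-44: P4@Q2 runs 3, rem=0, completes. Q0=[] Q1=[] Q2=[]

Answer: P1(0-3) P2(3-6) P3(6-9) P4(9-12) P1(12-15) P3(15-18) P1(18-21) P3(21-23) P1(23-26) P2(26-32) P4(32-38) P2(38-41) P4(41-44)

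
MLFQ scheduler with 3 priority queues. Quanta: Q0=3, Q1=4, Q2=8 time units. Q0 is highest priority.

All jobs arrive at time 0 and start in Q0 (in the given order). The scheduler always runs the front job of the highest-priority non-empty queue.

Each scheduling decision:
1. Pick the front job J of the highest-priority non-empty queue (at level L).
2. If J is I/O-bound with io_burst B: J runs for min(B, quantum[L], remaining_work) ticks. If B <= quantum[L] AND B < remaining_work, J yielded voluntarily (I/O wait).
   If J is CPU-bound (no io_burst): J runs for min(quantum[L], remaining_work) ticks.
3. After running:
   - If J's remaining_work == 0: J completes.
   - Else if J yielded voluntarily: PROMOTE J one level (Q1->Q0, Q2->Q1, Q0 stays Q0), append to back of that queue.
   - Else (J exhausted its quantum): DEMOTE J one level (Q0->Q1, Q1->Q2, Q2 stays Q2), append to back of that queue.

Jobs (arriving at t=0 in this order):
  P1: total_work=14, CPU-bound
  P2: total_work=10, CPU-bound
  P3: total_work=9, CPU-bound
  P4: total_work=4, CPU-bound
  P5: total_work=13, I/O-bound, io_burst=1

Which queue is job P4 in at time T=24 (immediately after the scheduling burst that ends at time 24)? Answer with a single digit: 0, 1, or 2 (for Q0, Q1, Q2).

t=0-3: P1@Q0 runs 3, rem=11, quantum used, demote→Q1. Q0=[P2,P3,P4,P5] Q1=[P1] Q2=[]
t=3-6: P2@Q0 runs 3, rem=7, quantum used, demote→Q1. Q0=[P3,P4,P5] Q1=[P1,P2] Q2=[]
t=6-9: P3@Q0 runs 3, rem=6, quantum used, demote→Q1. Q0=[P4,P5] Q1=[P1,P2,P3] Q2=[]
t=9-12: P4@Q0 runs 3, rem=1, quantum used, demote→Q1. Q0=[P5] Q1=[P1,P2,P3,P4] Q2=[]
t=12-13: P5@Q0 runs 1, rem=12, I/O yield, promote→Q0. Q0=[P5] Q1=[P1,P2,P3,P4] Q2=[]
t=13-14: P5@Q0 runs 1, rem=11, I/O yield, promote→Q0. Q0=[P5] Q1=[P1,P2,P3,P4] Q2=[]
t=14-15: P5@Q0 runs 1, rem=10, I/O yield, promote→Q0. Q0=[P5] Q1=[P1,P2,P3,P4] Q2=[]
t=15-16: P5@Q0 runs 1, rem=9, I/O yield, promote→Q0. Q0=[P5] Q1=[P1,P2,P3,P4] Q2=[]
t=16-17: P5@Q0 runs 1, rem=8, I/O yield, promote→Q0. Q0=[P5] Q1=[P1,P2,P3,P4] Q2=[]
t=17-18: P5@Q0 runs 1, rem=7, I/O yield, promote→Q0. Q0=[P5] Q1=[P1,P2,P3,P4] Q2=[]
t=18-19: P5@Q0 runs 1, rem=6, I/O yield, promote→Q0. Q0=[P5] Q1=[P1,P2,P3,P4] Q2=[]
t=19-20: P5@Q0 runs 1, rem=5, I/O yield, promote→Q0. Q0=[P5] Q1=[P1,P2,P3,P4] Q2=[]
t=20-21: P5@Q0 runs 1, rem=4, I/O yield, promote→Q0. Q0=[P5] Q1=[P1,P2,P3,P4] Q2=[]
t=21-22: P5@Q0 runs 1, rem=3, I/O yield, promote→Q0. Q0=[P5] Q1=[P1,P2,P3,P4] Q2=[]
t=22-23: P5@Q0 runs 1, rem=2, I/O yield, promote→Q0. Q0=[P5] Q1=[P1,P2,P3,P4] Q2=[]
t=23-24: P5@Q0 runs 1, rem=1, I/O yield, promote→Q0. Q0=[P5] Q1=[P1,P2,P3,P4] Q2=[]
t=24-25: P5@Q0 runs 1, rem=0, completes. Q0=[] Q1=[P1,P2,P3,P4] Q2=[]
t=25-29: P1@Q1 runs 4, rem=7, quantum used, demote→Q2. Q0=[] Q1=[P2,P3,P4] Q2=[P1]
t=29-33: P2@Q1 runs 4, rem=3, quantum used, demote→Q2. Q0=[] Q1=[P3,P4] Q2=[P1,P2]
t=33-37: P3@Q1 runs 4, rem=2, quantum used, demote→Q2. Q0=[] Q1=[P4] Q2=[P1,P2,P3]
t=37-38: P4@Q1 runs 1, rem=0, completes. Q0=[] Q1=[] Q2=[P1,P2,P3]
t=38-45: P1@Q2 runs 7, rem=0, completes. Q0=[] Q1=[] Q2=[P2,P3]
t=45-48: P2@Q2 runs 3, rem=0, completes. Q0=[] Q1=[] Q2=[P3]
t=48-50: P3@Q2 runs 2, rem=0, completes. Q0=[] Q1=[] Q2=[]

Answer: 1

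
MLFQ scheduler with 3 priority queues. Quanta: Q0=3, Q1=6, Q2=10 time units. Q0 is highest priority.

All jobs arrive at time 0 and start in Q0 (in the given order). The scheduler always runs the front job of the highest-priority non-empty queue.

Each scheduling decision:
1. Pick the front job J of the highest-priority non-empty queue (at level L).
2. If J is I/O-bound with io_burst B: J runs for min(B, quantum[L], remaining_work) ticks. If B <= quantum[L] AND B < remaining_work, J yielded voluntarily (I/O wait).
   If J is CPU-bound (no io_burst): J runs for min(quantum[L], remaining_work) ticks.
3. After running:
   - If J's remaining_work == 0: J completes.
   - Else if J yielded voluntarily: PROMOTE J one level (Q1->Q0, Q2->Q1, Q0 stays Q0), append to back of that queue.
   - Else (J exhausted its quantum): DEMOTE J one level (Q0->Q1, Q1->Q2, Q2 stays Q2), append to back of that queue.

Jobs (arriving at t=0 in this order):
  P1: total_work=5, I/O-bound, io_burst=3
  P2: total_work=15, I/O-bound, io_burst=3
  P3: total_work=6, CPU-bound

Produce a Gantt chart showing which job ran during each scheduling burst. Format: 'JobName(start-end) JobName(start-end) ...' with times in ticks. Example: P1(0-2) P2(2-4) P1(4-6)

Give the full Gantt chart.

t=0-3: P1@Q0 runs 3, rem=2, I/O yield, promote→Q0. Q0=[P2,P3,P1] Q1=[] Q2=[]
t=3-6: P2@Q0 runs 3, rem=12, I/O yield, promote→Q0. Q0=[P3,P1,P2] Q1=[] Q2=[]
t=6-9: P3@Q0 runs 3, rem=3, quantum used, demote→Q1. Q0=[P1,P2] Q1=[P3] Q2=[]
t=9-11: P1@Q0 runs 2, rem=0, completes. Q0=[P2] Q1=[P3] Q2=[]
t=11-14: P2@Q0 runs 3, rem=9, I/O yield, promote→Q0. Q0=[P2] Q1=[P3] Q2=[]
t=14-17: P2@Q0 runs 3, rem=6, I/O yield, promote→Q0. Q0=[P2] Q1=[P3] Q2=[]
t=17-20: P2@Q0 runs 3, rem=3, I/O yield, promote→Q0. Q0=[P2] Q1=[P3] Q2=[]
t=20-23: P2@Q0 runs 3, rem=0, completes. Q0=[] Q1=[P3] Q2=[]
t=23-26: P3@Q1 runs 3, rem=0, completes. Q0=[] Q1=[] Q2=[]

Answer: P1(0-3) P2(3-6) P3(6-9) P1(9-11) P2(11-14) P2(14-17) P2(17-20) P2(20-23) P3(23-26)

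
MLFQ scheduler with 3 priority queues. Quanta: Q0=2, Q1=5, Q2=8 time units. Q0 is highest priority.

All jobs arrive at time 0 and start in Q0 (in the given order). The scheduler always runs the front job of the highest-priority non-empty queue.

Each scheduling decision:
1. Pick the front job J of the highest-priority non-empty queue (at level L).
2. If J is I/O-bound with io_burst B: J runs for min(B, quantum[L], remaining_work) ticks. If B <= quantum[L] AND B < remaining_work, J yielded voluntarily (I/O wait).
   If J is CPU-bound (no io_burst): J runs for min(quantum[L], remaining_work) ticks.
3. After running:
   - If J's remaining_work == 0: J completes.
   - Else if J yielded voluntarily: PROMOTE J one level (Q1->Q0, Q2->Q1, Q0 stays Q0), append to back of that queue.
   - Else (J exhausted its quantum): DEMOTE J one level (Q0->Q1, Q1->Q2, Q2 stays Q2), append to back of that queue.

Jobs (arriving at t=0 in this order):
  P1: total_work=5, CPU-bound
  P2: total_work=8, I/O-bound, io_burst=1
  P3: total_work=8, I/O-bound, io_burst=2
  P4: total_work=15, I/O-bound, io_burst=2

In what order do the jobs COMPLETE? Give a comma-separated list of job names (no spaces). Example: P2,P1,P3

t=0-2: P1@Q0 runs 2, rem=3, quantum used, demote→Q1. Q0=[P2,P3,P4] Q1=[P1] Q2=[]
t=2-3: P2@Q0 runs 1, rem=7, I/O yield, promote→Q0. Q0=[P3,P4,P2] Q1=[P1] Q2=[]
t=3-5: P3@Q0 runs 2, rem=6, I/O yield, promote→Q0. Q0=[P4,P2,P3] Q1=[P1] Q2=[]
t=5-7: P4@Q0 runs 2, rem=13, I/O yield, promote→Q0. Q0=[P2,P3,P4] Q1=[P1] Q2=[]
t=7-8: P2@Q0 runs 1, rem=6, I/O yield, promote→Q0. Q0=[P3,P4,P2] Q1=[P1] Q2=[]
t=8-10: P3@Q0 runs 2, rem=4, I/O yield, promote→Q0. Q0=[P4,P2,P3] Q1=[P1] Q2=[]
t=10-12: P4@Q0 runs 2, rem=11, I/O yield, promote→Q0. Q0=[P2,P3,P4] Q1=[P1] Q2=[]
t=12-13: P2@Q0 runs 1, rem=5, I/O yield, promote→Q0. Q0=[P3,P4,P2] Q1=[P1] Q2=[]
t=13-15: P3@Q0 runs 2, rem=2, I/O yield, promote→Q0. Q0=[P4,P2,P3] Q1=[P1] Q2=[]
t=15-17: P4@Q0 runs 2, rem=9, I/O yield, promote→Q0. Q0=[P2,P3,P4] Q1=[P1] Q2=[]
t=17-18: P2@Q0 runs 1, rem=4, I/O yield, promote→Q0. Q0=[P3,P4,P2] Q1=[P1] Q2=[]
t=18-20: P3@Q0 runs 2, rem=0, completes. Q0=[P4,P2] Q1=[P1] Q2=[]
t=20-22: P4@Q0 runs 2, rem=7, I/O yield, promote→Q0. Q0=[P2,P4] Q1=[P1] Q2=[]
t=22-23: P2@Q0 runs 1, rem=3, I/O yield, promote→Q0. Q0=[P4,P2] Q1=[P1] Q2=[]
t=23-25: P4@Q0 runs 2, rem=5, I/O yield, promote→Q0. Q0=[P2,P4] Q1=[P1] Q2=[]
t=25-26: P2@Q0 runs 1, rem=2, I/O yield, promote→Q0. Q0=[P4,P2] Q1=[P1] Q2=[]
t=26-28: P4@Q0 runs 2, rem=3, I/O yield, promote→Q0. Q0=[P2,P4] Q1=[P1] Q2=[]
t=28-29: P2@Q0 runs 1, rem=1, I/O yield, promote→Q0. Q0=[P4,P2] Q1=[P1] Q2=[]
t=29-31: P4@Q0 runs 2, rem=1, I/O yield, promote→Q0. Q0=[P2,P4] Q1=[P1] Q2=[]
t=31-32: P2@Q0 runs 1, rem=0, completes. Q0=[P4] Q1=[P1] Q2=[]
t=32-33: P4@Q0 runs 1, rem=0, completes. Q0=[] Q1=[P1] Q2=[]
t=33-36: P1@Q1 runs 3, rem=0, completes. Q0=[] Q1=[] Q2=[]

Answer: P3,P2,P4,P1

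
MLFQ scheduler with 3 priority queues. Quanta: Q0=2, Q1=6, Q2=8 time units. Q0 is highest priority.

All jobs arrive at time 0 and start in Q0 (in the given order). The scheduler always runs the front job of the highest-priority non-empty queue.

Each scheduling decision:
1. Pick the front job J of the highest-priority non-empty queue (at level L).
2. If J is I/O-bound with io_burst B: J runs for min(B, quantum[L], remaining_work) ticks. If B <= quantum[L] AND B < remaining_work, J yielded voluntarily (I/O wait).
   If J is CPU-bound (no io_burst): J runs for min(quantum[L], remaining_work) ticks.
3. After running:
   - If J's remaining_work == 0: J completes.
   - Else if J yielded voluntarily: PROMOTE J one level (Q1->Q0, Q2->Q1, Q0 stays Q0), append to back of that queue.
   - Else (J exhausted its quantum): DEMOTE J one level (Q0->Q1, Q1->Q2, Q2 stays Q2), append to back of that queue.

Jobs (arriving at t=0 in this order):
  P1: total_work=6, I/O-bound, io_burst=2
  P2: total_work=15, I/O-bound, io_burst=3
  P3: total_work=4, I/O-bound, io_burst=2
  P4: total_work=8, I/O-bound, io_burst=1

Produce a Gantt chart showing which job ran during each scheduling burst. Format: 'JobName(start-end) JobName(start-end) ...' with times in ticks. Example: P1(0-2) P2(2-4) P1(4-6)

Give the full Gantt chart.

Answer: P1(0-2) P2(2-4) P3(4-6) P4(6-7) P1(7-9) P3(9-11) P4(11-12) P1(12-14) P4(14-15) P4(15-16) P4(16-17) P4(17-18) P4(18-19) P4(19-20) P2(20-23) P2(23-25) P2(25-28) P2(28-30) P2(30-33)

Derivation:
t=0-2: P1@Q0 runs 2, rem=4, I/O yield, promote→Q0. Q0=[P2,P3,P4,P1] Q1=[] Q2=[]
t=2-4: P2@Q0 runs 2, rem=13, quantum used, demote→Q1. Q0=[P3,P4,P1] Q1=[P2] Q2=[]
t=4-6: P3@Q0 runs 2, rem=2, I/O yield, promote→Q0. Q0=[P4,P1,P3] Q1=[P2] Q2=[]
t=6-7: P4@Q0 runs 1, rem=7, I/O yield, promote→Q0. Q0=[P1,P3,P4] Q1=[P2] Q2=[]
t=7-9: P1@Q0 runs 2, rem=2, I/O yield, promote→Q0. Q0=[P3,P4,P1] Q1=[P2] Q2=[]
t=9-11: P3@Q0 runs 2, rem=0, completes. Q0=[P4,P1] Q1=[P2] Q2=[]
t=11-12: P4@Q0 runs 1, rem=6, I/O yield, promote→Q0. Q0=[P1,P4] Q1=[P2] Q2=[]
t=12-14: P1@Q0 runs 2, rem=0, completes. Q0=[P4] Q1=[P2] Q2=[]
t=14-15: P4@Q0 runs 1, rem=5, I/O yield, promote→Q0. Q0=[P4] Q1=[P2] Q2=[]
t=15-16: P4@Q0 runs 1, rem=4, I/O yield, promote→Q0. Q0=[P4] Q1=[P2] Q2=[]
t=16-17: P4@Q0 runs 1, rem=3, I/O yield, promote→Q0. Q0=[P4] Q1=[P2] Q2=[]
t=17-18: P4@Q0 runs 1, rem=2, I/O yield, promote→Q0. Q0=[P4] Q1=[P2] Q2=[]
t=18-19: P4@Q0 runs 1, rem=1, I/O yield, promote→Q0. Q0=[P4] Q1=[P2] Q2=[]
t=19-20: P4@Q0 runs 1, rem=0, completes. Q0=[] Q1=[P2] Q2=[]
t=20-23: P2@Q1 runs 3, rem=10, I/O yield, promote→Q0. Q0=[P2] Q1=[] Q2=[]
t=23-25: P2@Q0 runs 2, rem=8, quantum used, demote→Q1. Q0=[] Q1=[P2] Q2=[]
t=25-28: P2@Q1 runs 3, rem=5, I/O yield, promote→Q0. Q0=[P2] Q1=[] Q2=[]
t=28-30: P2@Q0 runs 2, rem=3, quantum used, demote→Q1. Q0=[] Q1=[P2] Q2=[]
t=30-33: P2@Q1 runs 3, rem=0, completes. Q0=[] Q1=[] Q2=[]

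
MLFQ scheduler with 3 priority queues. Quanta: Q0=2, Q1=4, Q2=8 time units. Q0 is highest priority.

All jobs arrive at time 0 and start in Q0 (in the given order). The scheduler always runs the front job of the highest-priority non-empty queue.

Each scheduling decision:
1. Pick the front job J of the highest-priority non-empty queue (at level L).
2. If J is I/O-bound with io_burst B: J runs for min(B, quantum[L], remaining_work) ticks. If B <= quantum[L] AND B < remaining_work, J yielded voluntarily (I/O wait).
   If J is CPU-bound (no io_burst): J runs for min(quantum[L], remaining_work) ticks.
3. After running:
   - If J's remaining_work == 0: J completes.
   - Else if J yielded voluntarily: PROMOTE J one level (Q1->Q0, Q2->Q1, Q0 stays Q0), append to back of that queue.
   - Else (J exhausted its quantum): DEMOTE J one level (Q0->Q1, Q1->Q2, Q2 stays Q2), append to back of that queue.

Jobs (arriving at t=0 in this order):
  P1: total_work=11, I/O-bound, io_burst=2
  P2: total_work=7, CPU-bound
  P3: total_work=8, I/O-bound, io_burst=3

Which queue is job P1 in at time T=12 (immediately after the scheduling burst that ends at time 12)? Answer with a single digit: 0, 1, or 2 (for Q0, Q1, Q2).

t=0-2: P1@Q0 runs 2, rem=9, I/O yield, promote→Q0. Q0=[P2,P3,P1] Q1=[] Q2=[]
t=2-4: P2@Q0 runs 2, rem=5, quantum used, demote→Q1. Q0=[P3,P1] Q1=[P2] Q2=[]
t=4-6: P3@Q0 runs 2, rem=6, quantum used, demote→Q1. Q0=[P1] Q1=[P2,P3] Q2=[]
t=6-8: P1@Q0 runs 2, rem=7, I/O yield, promote→Q0. Q0=[P1] Q1=[P2,P3] Q2=[]
t=8-10: P1@Q0 runs 2, rem=5, I/O yield, promote→Q0. Q0=[P1] Q1=[P2,P3] Q2=[]
t=10-12: P1@Q0 runs 2, rem=3, I/O yield, promote→Q0. Q0=[P1] Q1=[P2,P3] Q2=[]
t=12-14: P1@Q0 runs 2, rem=1, I/O yield, promote→Q0. Q0=[P1] Q1=[P2,P3] Q2=[]
t=14-15: P1@Q0 runs 1, rem=0, completes. Q0=[] Q1=[P2,P3] Q2=[]
t=15-19: P2@Q1 runs 4, rem=1, quantum used, demote→Q2. Q0=[] Q1=[P3] Q2=[P2]
t=19-22: P3@Q1 runs 3, rem=3, I/O yield, promote→Q0. Q0=[P3] Q1=[] Q2=[P2]
t=22-24: P3@Q0 runs 2, rem=1, quantum used, demote→Q1. Q0=[] Q1=[P3] Q2=[P2]
t=24-25: P3@Q1 runs 1, rem=0, completes. Q0=[] Q1=[] Q2=[P2]
t=25-26: P2@Q2 runs 1, rem=0, completes. Q0=[] Q1=[] Q2=[]

Answer: 0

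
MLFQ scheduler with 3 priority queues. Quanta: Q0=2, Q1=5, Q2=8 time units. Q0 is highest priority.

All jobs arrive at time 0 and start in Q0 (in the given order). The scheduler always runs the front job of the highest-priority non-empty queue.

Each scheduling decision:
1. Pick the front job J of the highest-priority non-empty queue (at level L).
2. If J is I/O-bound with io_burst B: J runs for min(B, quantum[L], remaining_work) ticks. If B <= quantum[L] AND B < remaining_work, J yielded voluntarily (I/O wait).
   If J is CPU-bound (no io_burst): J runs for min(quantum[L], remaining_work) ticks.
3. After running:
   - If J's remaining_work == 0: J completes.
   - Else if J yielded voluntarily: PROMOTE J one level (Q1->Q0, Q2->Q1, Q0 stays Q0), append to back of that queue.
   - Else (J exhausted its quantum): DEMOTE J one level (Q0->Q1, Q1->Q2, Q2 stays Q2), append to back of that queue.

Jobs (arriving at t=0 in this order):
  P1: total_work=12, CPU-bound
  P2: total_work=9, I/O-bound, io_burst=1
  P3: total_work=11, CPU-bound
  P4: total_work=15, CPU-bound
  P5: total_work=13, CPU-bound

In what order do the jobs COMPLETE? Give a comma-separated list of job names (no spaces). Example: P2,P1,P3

Answer: P2,P1,P3,P4,P5

Derivation:
t=0-2: P1@Q0 runs 2, rem=10, quantum used, demote→Q1. Q0=[P2,P3,P4,P5] Q1=[P1] Q2=[]
t=2-3: P2@Q0 runs 1, rem=8, I/O yield, promote→Q0. Q0=[P3,P4,P5,P2] Q1=[P1] Q2=[]
t=3-5: P3@Q0 runs 2, rem=9, quantum used, demote→Q1. Q0=[P4,P5,P2] Q1=[P1,P3] Q2=[]
t=5-7: P4@Q0 runs 2, rem=13, quantum used, demote→Q1. Q0=[P5,P2] Q1=[P1,P3,P4] Q2=[]
t=7-9: P5@Q0 runs 2, rem=11, quantum used, demote→Q1. Q0=[P2] Q1=[P1,P3,P4,P5] Q2=[]
t=9-10: P2@Q0 runs 1, rem=7, I/O yield, promote→Q0. Q0=[P2] Q1=[P1,P3,P4,P5] Q2=[]
t=10-11: P2@Q0 runs 1, rem=6, I/O yield, promote→Q0. Q0=[P2] Q1=[P1,P3,P4,P5] Q2=[]
t=11-12: P2@Q0 runs 1, rem=5, I/O yield, promote→Q0. Q0=[P2] Q1=[P1,P3,P4,P5] Q2=[]
t=12-13: P2@Q0 runs 1, rem=4, I/O yield, promote→Q0. Q0=[P2] Q1=[P1,P3,P4,P5] Q2=[]
t=13-14: P2@Q0 runs 1, rem=3, I/O yield, promote→Q0. Q0=[P2] Q1=[P1,P3,P4,P5] Q2=[]
t=14-15: P2@Q0 runs 1, rem=2, I/O yield, promote→Q0. Q0=[P2] Q1=[P1,P3,P4,P5] Q2=[]
t=15-16: P2@Q0 runs 1, rem=1, I/O yield, promote→Q0. Q0=[P2] Q1=[P1,P3,P4,P5] Q2=[]
t=16-17: P2@Q0 runs 1, rem=0, completes. Q0=[] Q1=[P1,P3,P4,P5] Q2=[]
t=17-22: P1@Q1 runs 5, rem=5, quantum used, demote→Q2. Q0=[] Q1=[P3,P4,P5] Q2=[P1]
t=22-27: P3@Q1 runs 5, rem=4, quantum used, demote→Q2. Q0=[] Q1=[P4,P5] Q2=[P1,P3]
t=27-32: P4@Q1 runs 5, rem=8, quantum used, demote→Q2. Q0=[] Q1=[P5] Q2=[P1,P3,P4]
t=32-37: P5@Q1 runs 5, rem=6, quantum used, demote→Q2. Q0=[] Q1=[] Q2=[P1,P3,P4,P5]
t=37-42: P1@Q2 runs 5, rem=0, completes. Q0=[] Q1=[] Q2=[P3,P4,P5]
t=42-46: P3@Q2 runs 4, rem=0, completes. Q0=[] Q1=[] Q2=[P4,P5]
t=46-54: P4@Q2 runs 8, rem=0, completes. Q0=[] Q1=[] Q2=[P5]
t=54-60: P5@Q2 runs 6, rem=0, completes. Q0=[] Q1=[] Q2=[]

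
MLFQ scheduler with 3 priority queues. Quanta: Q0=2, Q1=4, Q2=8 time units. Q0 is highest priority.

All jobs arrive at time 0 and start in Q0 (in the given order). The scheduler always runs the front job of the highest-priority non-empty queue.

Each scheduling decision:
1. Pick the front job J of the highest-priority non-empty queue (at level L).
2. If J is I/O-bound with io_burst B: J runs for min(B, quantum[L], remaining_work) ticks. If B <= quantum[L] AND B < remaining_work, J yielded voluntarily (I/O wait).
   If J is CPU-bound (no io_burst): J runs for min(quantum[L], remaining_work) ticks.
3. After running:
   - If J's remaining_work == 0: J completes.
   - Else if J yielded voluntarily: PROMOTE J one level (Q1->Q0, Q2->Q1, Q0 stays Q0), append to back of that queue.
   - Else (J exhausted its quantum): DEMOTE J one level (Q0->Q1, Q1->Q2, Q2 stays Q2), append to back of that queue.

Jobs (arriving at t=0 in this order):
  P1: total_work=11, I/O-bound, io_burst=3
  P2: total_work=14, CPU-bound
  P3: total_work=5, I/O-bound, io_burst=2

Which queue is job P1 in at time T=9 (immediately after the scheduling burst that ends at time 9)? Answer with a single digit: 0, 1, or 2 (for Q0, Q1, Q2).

Answer: 1

Derivation:
t=0-2: P1@Q0 runs 2, rem=9, quantum used, demote→Q1. Q0=[P2,P3] Q1=[P1] Q2=[]
t=2-4: P2@Q0 runs 2, rem=12, quantum used, demote→Q1. Q0=[P3] Q1=[P1,P2] Q2=[]
t=4-6: P3@Q0 runs 2, rem=3, I/O yield, promote→Q0. Q0=[P3] Q1=[P1,P2] Q2=[]
t=6-8: P3@Q0 runs 2, rem=1, I/O yield, promote→Q0. Q0=[P3] Q1=[P1,P2] Q2=[]
t=8-9: P3@Q0 runs 1, rem=0, completes. Q0=[] Q1=[P1,P2] Q2=[]
t=9-12: P1@Q1 runs 3, rem=6, I/O yield, promote→Q0. Q0=[P1] Q1=[P2] Q2=[]
t=12-14: P1@Q0 runs 2, rem=4, quantum used, demote→Q1. Q0=[] Q1=[P2,P1] Q2=[]
t=14-18: P2@Q1 runs 4, rem=8, quantum used, demote→Q2. Q0=[] Q1=[P1] Q2=[P2]
t=18-21: P1@Q1 runs 3, rem=1, I/O yield, promote→Q0. Q0=[P1] Q1=[] Q2=[P2]
t=21-22: P1@Q0 runs 1, rem=0, completes. Q0=[] Q1=[] Q2=[P2]
t=22-30: P2@Q2 runs 8, rem=0, completes. Q0=[] Q1=[] Q2=[]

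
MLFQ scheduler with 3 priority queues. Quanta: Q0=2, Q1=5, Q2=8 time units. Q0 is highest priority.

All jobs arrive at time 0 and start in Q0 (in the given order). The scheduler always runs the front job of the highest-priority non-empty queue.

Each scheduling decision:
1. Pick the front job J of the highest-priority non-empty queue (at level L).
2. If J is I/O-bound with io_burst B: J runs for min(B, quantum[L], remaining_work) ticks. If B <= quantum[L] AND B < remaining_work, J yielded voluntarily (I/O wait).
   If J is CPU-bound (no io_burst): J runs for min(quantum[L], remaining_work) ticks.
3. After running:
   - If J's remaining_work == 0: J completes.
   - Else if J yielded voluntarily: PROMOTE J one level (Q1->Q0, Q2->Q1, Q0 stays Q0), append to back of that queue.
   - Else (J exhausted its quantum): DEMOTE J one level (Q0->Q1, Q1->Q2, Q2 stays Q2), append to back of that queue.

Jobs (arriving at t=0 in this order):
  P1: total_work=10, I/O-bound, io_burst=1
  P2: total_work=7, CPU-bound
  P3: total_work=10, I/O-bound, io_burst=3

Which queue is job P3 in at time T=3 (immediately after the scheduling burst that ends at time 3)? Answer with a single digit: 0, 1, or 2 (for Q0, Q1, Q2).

t=0-1: P1@Q0 runs 1, rem=9, I/O yield, promote→Q0. Q0=[P2,P3,P1] Q1=[] Q2=[]
t=1-3: P2@Q0 runs 2, rem=5, quantum used, demote→Q1. Q0=[P3,P1] Q1=[P2] Q2=[]
t=3-5: P3@Q0 runs 2, rem=8, quantum used, demote→Q1. Q0=[P1] Q1=[P2,P3] Q2=[]
t=5-6: P1@Q0 runs 1, rem=8, I/O yield, promote→Q0. Q0=[P1] Q1=[P2,P3] Q2=[]
t=6-7: P1@Q0 runs 1, rem=7, I/O yield, promote→Q0. Q0=[P1] Q1=[P2,P3] Q2=[]
t=7-8: P1@Q0 runs 1, rem=6, I/O yield, promote→Q0. Q0=[P1] Q1=[P2,P3] Q2=[]
t=8-9: P1@Q0 runs 1, rem=5, I/O yield, promote→Q0. Q0=[P1] Q1=[P2,P3] Q2=[]
t=9-10: P1@Q0 runs 1, rem=4, I/O yield, promote→Q0. Q0=[P1] Q1=[P2,P3] Q2=[]
t=10-11: P1@Q0 runs 1, rem=3, I/O yield, promote→Q0. Q0=[P1] Q1=[P2,P3] Q2=[]
t=11-12: P1@Q0 runs 1, rem=2, I/O yield, promote→Q0. Q0=[P1] Q1=[P2,P3] Q2=[]
t=12-13: P1@Q0 runs 1, rem=1, I/O yield, promote→Q0. Q0=[P1] Q1=[P2,P3] Q2=[]
t=13-14: P1@Q0 runs 1, rem=0, completes. Q0=[] Q1=[P2,P3] Q2=[]
t=14-19: P2@Q1 runs 5, rem=0, completes. Q0=[] Q1=[P3] Q2=[]
t=19-22: P3@Q1 runs 3, rem=5, I/O yield, promote→Q0. Q0=[P3] Q1=[] Q2=[]
t=22-24: P3@Q0 runs 2, rem=3, quantum used, demote→Q1. Q0=[] Q1=[P3] Q2=[]
t=24-27: P3@Q1 runs 3, rem=0, completes. Q0=[] Q1=[] Q2=[]

Answer: 0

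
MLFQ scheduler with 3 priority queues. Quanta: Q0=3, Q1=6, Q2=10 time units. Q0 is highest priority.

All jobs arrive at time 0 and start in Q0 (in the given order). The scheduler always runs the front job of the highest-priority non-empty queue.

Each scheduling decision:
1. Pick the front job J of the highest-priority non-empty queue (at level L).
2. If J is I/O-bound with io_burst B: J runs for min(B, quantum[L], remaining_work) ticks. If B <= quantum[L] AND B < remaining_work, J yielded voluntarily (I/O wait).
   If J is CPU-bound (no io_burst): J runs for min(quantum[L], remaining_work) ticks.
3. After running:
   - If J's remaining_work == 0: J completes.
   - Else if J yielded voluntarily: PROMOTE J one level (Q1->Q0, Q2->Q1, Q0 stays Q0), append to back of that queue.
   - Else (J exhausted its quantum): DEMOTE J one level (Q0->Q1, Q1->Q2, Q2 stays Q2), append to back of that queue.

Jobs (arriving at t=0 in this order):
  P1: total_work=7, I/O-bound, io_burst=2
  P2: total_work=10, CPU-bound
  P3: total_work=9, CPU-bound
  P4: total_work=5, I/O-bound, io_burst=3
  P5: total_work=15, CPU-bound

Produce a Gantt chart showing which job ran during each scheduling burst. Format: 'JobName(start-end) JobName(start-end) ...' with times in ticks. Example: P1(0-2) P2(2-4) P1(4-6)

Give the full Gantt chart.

Answer: P1(0-2) P2(2-5) P3(5-8) P4(8-11) P5(11-14) P1(14-16) P4(16-18) P1(18-20) P1(20-21) P2(21-27) P3(27-33) P5(33-39) P2(39-40) P5(40-46)

Derivation:
t=0-2: P1@Q0 runs 2, rem=5, I/O yield, promote→Q0. Q0=[P2,P3,P4,P5,P1] Q1=[] Q2=[]
t=2-5: P2@Q0 runs 3, rem=7, quantum used, demote→Q1. Q0=[P3,P4,P5,P1] Q1=[P2] Q2=[]
t=5-8: P3@Q0 runs 3, rem=6, quantum used, demote→Q1. Q0=[P4,P5,P1] Q1=[P2,P3] Q2=[]
t=8-11: P4@Q0 runs 3, rem=2, I/O yield, promote→Q0. Q0=[P5,P1,P4] Q1=[P2,P3] Q2=[]
t=11-14: P5@Q0 runs 3, rem=12, quantum used, demote→Q1. Q0=[P1,P4] Q1=[P2,P3,P5] Q2=[]
t=14-16: P1@Q0 runs 2, rem=3, I/O yield, promote→Q0. Q0=[P4,P1] Q1=[P2,P3,P5] Q2=[]
t=16-18: P4@Q0 runs 2, rem=0, completes. Q0=[P1] Q1=[P2,P3,P5] Q2=[]
t=18-20: P1@Q0 runs 2, rem=1, I/O yield, promote→Q0. Q0=[P1] Q1=[P2,P3,P5] Q2=[]
t=20-21: P1@Q0 runs 1, rem=0, completes. Q0=[] Q1=[P2,P3,P5] Q2=[]
t=21-27: P2@Q1 runs 6, rem=1, quantum used, demote→Q2. Q0=[] Q1=[P3,P5] Q2=[P2]
t=27-33: P3@Q1 runs 6, rem=0, completes. Q0=[] Q1=[P5] Q2=[P2]
t=33-39: P5@Q1 runs 6, rem=6, quantum used, demote→Q2. Q0=[] Q1=[] Q2=[P2,P5]
t=39-40: P2@Q2 runs 1, rem=0, completes. Q0=[] Q1=[] Q2=[P5]
t=40-46: P5@Q2 runs 6, rem=0, completes. Q0=[] Q1=[] Q2=[]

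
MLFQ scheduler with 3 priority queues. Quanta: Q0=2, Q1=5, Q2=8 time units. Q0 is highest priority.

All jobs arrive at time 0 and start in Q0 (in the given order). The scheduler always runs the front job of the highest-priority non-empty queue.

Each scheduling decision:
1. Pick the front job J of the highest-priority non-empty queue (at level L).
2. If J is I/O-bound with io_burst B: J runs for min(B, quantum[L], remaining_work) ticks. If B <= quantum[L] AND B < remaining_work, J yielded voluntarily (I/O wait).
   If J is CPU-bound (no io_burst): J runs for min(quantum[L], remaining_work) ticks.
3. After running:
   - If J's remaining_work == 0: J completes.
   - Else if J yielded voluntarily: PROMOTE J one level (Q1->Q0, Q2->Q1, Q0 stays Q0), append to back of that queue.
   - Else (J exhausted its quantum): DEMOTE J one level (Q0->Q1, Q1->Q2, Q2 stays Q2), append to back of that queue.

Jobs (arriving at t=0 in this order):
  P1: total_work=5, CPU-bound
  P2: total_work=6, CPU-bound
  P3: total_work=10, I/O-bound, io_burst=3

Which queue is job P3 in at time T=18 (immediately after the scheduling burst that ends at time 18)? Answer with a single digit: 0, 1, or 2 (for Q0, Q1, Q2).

Answer: 1

Derivation:
t=0-2: P1@Q0 runs 2, rem=3, quantum used, demote→Q1. Q0=[P2,P3] Q1=[P1] Q2=[]
t=2-4: P2@Q0 runs 2, rem=4, quantum used, demote→Q1. Q0=[P3] Q1=[P1,P2] Q2=[]
t=4-6: P3@Q0 runs 2, rem=8, quantum used, demote→Q1. Q0=[] Q1=[P1,P2,P3] Q2=[]
t=6-9: P1@Q1 runs 3, rem=0, completes. Q0=[] Q1=[P2,P3] Q2=[]
t=9-13: P2@Q1 runs 4, rem=0, completes. Q0=[] Q1=[P3] Q2=[]
t=13-16: P3@Q1 runs 3, rem=5, I/O yield, promote→Q0. Q0=[P3] Q1=[] Q2=[]
t=16-18: P3@Q0 runs 2, rem=3, quantum used, demote→Q1. Q0=[] Q1=[P3] Q2=[]
t=18-21: P3@Q1 runs 3, rem=0, completes. Q0=[] Q1=[] Q2=[]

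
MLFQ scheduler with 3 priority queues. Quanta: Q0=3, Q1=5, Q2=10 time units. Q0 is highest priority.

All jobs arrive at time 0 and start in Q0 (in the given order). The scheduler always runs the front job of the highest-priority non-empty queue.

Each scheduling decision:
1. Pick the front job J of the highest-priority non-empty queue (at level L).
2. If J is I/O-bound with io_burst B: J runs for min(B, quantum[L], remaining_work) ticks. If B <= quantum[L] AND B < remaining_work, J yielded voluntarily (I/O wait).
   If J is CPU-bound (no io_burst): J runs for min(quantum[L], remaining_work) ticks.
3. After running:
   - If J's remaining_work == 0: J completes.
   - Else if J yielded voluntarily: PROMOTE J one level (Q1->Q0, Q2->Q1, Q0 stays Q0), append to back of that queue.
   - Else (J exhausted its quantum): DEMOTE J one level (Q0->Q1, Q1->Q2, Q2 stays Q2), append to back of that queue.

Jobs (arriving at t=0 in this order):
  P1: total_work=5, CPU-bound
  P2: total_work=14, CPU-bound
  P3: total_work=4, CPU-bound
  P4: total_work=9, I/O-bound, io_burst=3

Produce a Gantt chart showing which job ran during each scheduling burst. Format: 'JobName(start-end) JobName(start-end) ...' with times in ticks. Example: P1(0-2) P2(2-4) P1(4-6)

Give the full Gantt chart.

t=0-3: P1@Q0 runs 3, rem=2, quantum used, demote→Q1. Q0=[P2,P3,P4] Q1=[P1] Q2=[]
t=3-6: P2@Q0 runs 3, rem=11, quantum used, demote→Q1. Q0=[P3,P4] Q1=[P1,P2] Q2=[]
t=6-9: P3@Q0 runs 3, rem=1, quantum used, demote→Q1. Q0=[P4] Q1=[P1,P2,P3] Q2=[]
t=9-12: P4@Q0 runs 3, rem=6, I/O yield, promote→Q0. Q0=[P4] Q1=[P1,P2,P3] Q2=[]
t=12-15: P4@Q0 runs 3, rem=3, I/O yield, promote→Q0. Q0=[P4] Q1=[P1,P2,P3] Q2=[]
t=15-18: P4@Q0 runs 3, rem=0, completes. Q0=[] Q1=[P1,P2,P3] Q2=[]
t=18-20: P1@Q1 runs 2, rem=0, completes. Q0=[] Q1=[P2,P3] Q2=[]
t=20-25: P2@Q1 runs 5, rem=6, quantum used, demote→Q2. Q0=[] Q1=[P3] Q2=[P2]
t=25-26: P3@Q1 runs 1, rem=0, completes. Q0=[] Q1=[] Q2=[P2]
t=26-32: P2@Q2 runs 6, rem=0, completes. Q0=[] Q1=[] Q2=[]

Answer: P1(0-3) P2(3-6) P3(6-9) P4(9-12) P4(12-15) P4(15-18) P1(18-20) P2(20-25) P3(25-26) P2(26-32)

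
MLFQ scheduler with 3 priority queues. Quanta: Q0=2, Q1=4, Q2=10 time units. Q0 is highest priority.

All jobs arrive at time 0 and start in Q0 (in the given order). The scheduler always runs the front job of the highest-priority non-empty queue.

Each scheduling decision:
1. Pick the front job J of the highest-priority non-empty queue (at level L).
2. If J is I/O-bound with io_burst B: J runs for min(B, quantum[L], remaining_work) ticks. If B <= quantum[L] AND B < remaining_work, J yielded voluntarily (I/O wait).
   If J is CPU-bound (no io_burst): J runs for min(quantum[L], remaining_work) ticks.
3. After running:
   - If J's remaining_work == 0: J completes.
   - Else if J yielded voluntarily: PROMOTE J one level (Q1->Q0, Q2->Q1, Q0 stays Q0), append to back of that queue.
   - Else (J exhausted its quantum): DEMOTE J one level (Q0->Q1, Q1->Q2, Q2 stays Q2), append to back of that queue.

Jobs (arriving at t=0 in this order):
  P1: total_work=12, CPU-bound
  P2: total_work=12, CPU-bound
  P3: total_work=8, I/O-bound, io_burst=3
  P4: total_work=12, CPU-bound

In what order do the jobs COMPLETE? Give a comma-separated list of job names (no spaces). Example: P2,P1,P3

Answer: P3,P1,P2,P4

Derivation:
t=0-2: P1@Q0 runs 2, rem=10, quantum used, demote→Q1. Q0=[P2,P3,P4] Q1=[P1] Q2=[]
t=2-4: P2@Q0 runs 2, rem=10, quantum used, demote→Q1. Q0=[P3,P4] Q1=[P1,P2] Q2=[]
t=4-6: P3@Q0 runs 2, rem=6, quantum used, demote→Q1. Q0=[P4] Q1=[P1,P2,P3] Q2=[]
t=6-8: P4@Q0 runs 2, rem=10, quantum used, demote→Q1. Q0=[] Q1=[P1,P2,P3,P4] Q2=[]
t=8-12: P1@Q1 runs 4, rem=6, quantum used, demote→Q2. Q0=[] Q1=[P2,P3,P4] Q2=[P1]
t=12-16: P2@Q1 runs 4, rem=6, quantum used, demote→Q2. Q0=[] Q1=[P3,P4] Q2=[P1,P2]
t=16-19: P3@Q1 runs 3, rem=3, I/O yield, promote→Q0. Q0=[P3] Q1=[P4] Q2=[P1,P2]
t=19-21: P3@Q0 runs 2, rem=1, quantum used, demote→Q1. Q0=[] Q1=[P4,P3] Q2=[P1,P2]
t=21-25: P4@Q1 runs 4, rem=6, quantum used, demote→Q2. Q0=[] Q1=[P3] Q2=[P1,P2,P4]
t=25-26: P3@Q1 runs 1, rem=0, completes. Q0=[] Q1=[] Q2=[P1,P2,P4]
t=26-32: P1@Q2 runs 6, rem=0, completes. Q0=[] Q1=[] Q2=[P2,P4]
t=32-38: P2@Q2 runs 6, rem=0, completes. Q0=[] Q1=[] Q2=[P4]
t=38-44: P4@Q2 runs 6, rem=0, completes. Q0=[] Q1=[] Q2=[]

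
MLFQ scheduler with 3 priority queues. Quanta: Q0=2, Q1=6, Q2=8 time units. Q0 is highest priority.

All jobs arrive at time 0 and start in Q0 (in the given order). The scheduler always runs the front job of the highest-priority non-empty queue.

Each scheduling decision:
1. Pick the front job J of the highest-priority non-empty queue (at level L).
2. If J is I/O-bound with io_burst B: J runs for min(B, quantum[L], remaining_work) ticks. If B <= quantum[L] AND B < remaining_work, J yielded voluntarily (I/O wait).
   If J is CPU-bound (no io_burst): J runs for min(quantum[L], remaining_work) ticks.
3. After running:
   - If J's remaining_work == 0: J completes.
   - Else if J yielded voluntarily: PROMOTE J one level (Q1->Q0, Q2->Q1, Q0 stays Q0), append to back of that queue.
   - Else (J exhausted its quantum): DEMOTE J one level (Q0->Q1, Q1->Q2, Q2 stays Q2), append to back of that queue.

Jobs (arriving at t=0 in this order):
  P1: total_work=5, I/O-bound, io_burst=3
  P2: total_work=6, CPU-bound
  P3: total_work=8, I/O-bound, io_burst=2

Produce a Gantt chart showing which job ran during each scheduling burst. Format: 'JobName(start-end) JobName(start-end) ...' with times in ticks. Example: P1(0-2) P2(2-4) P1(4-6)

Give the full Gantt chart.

t=0-2: P1@Q0 runs 2, rem=3, quantum used, demote→Q1. Q0=[P2,P3] Q1=[P1] Q2=[]
t=2-4: P2@Q0 runs 2, rem=4, quantum used, demote→Q1. Q0=[P3] Q1=[P1,P2] Q2=[]
t=4-6: P3@Q0 runs 2, rem=6, I/O yield, promote→Q0. Q0=[P3] Q1=[P1,P2] Q2=[]
t=6-8: P3@Q0 runs 2, rem=4, I/O yield, promote→Q0. Q0=[P3] Q1=[P1,P2] Q2=[]
t=8-10: P3@Q0 runs 2, rem=2, I/O yield, promote→Q0. Q0=[P3] Q1=[P1,P2] Q2=[]
t=10-12: P3@Q0 runs 2, rem=0, completes. Q0=[] Q1=[P1,P2] Q2=[]
t=12-15: P1@Q1 runs 3, rem=0, completes. Q0=[] Q1=[P2] Q2=[]
t=15-19: P2@Q1 runs 4, rem=0, completes. Q0=[] Q1=[] Q2=[]

Answer: P1(0-2) P2(2-4) P3(4-6) P3(6-8) P3(8-10) P3(10-12) P1(12-15) P2(15-19)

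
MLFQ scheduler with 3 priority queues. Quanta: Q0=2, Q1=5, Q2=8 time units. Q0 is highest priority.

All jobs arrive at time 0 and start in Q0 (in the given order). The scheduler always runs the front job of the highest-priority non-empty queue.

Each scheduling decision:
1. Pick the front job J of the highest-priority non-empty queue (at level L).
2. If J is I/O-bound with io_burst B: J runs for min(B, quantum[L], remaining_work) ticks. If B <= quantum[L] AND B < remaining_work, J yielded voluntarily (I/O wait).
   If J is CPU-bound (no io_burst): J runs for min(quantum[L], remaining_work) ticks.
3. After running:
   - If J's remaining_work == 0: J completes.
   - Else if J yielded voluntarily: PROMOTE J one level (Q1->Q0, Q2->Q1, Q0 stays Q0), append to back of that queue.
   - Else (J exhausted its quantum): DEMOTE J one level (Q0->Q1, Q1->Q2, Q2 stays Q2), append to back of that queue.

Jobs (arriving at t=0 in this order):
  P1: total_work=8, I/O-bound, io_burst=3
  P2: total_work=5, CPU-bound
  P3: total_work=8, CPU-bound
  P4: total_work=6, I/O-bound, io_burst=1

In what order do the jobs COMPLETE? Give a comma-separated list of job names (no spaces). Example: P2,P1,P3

t=0-2: P1@Q0 runs 2, rem=6, quantum used, demote→Q1. Q0=[P2,P3,P4] Q1=[P1] Q2=[]
t=2-4: P2@Q0 runs 2, rem=3, quantum used, demote→Q1. Q0=[P3,P4] Q1=[P1,P2] Q2=[]
t=4-6: P3@Q0 runs 2, rem=6, quantum used, demote→Q1. Q0=[P4] Q1=[P1,P2,P3] Q2=[]
t=6-7: P4@Q0 runs 1, rem=5, I/O yield, promote→Q0. Q0=[P4] Q1=[P1,P2,P3] Q2=[]
t=7-8: P4@Q0 runs 1, rem=4, I/O yield, promote→Q0. Q0=[P4] Q1=[P1,P2,P3] Q2=[]
t=8-9: P4@Q0 runs 1, rem=3, I/O yield, promote→Q0. Q0=[P4] Q1=[P1,P2,P3] Q2=[]
t=9-10: P4@Q0 runs 1, rem=2, I/O yield, promote→Q0. Q0=[P4] Q1=[P1,P2,P3] Q2=[]
t=10-11: P4@Q0 runs 1, rem=1, I/O yield, promote→Q0. Q0=[P4] Q1=[P1,P2,P3] Q2=[]
t=11-12: P4@Q0 runs 1, rem=0, completes. Q0=[] Q1=[P1,P2,P3] Q2=[]
t=12-15: P1@Q1 runs 3, rem=3, I/O yield, promote→Q0. Q0=[P1] Q1=[P2,P3] Q2=[]
t=15-17: P1@Q0 runs 2, rem=1, quantum used, demote→Q1. Q0=[] Q1=[P2,P3,P1] Q2=[]
t=17-20: P2@Q1 runs 3, rem=0, completes. Q0=[] Q1=[P3,P1] Q2=[]
t=20-25: P3@Q1 runs 5, rem=1, quantum used, demote→Q2. Q0=[] Q1=[P1] Q2=[P3]
t=25-26: P1@Q1 runs 1, rem=0, completes. Q0=[] Q1=[] Q2=[P3]
t=26-27: P3@Q2 runs 1, rem=0, completes. Q0=[] Q1=[] Q2=[]

Answer: P4,P2,P1,P3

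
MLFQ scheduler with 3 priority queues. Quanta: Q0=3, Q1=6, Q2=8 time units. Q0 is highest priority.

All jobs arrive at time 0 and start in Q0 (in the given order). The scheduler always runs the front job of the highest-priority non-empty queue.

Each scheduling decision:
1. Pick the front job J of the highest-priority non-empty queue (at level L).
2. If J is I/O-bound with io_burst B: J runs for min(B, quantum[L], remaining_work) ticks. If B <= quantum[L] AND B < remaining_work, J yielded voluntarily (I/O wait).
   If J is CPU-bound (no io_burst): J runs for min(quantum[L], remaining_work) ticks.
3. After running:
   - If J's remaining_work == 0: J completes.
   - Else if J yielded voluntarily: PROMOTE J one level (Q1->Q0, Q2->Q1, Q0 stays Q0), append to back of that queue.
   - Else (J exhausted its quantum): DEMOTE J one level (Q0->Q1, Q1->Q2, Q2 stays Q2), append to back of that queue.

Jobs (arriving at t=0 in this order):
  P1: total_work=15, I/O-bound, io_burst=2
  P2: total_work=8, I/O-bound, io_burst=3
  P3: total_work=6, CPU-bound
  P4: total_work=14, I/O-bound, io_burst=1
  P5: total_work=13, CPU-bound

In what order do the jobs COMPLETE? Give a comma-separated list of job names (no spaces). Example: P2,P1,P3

t=0-2: P1@Q0 runs 2, rem=13, I/O yield, promote→Q0. Q0=[P2,P3,P4,P5,P1] Q1=[] Q2=[]
t=2-5: P2@Q0 runs 3, rem=5, I/O yield, promote→Q0. Q0=[P3,P4,P5,P1,P2] Q1=[] Q2=[]
t=5-8: P3@Q0 runs 3, rem=3, quantum used, demote→Q1. Q0=[P4,P5,P1,P2] Q1=[P3] Q2=[]
t=8-9: P4@Q0 runs 1, rem=13, I/O yield, promote→Q0. Q0=[P5,P1,P2,P4] Q1=[P3] Q2=[]
t=9-12: P5@Q0 runs 3, rem=10, quantum used, demote→Q1. Q0=[P1,P2,P4] Q1=[P3,P5] Q2=[]
t=12-14: P1@Q0 runs 2, rem=11, I/O yield, promote→Q0. Q0=[P2,P4,P1] Q1=[P3,P5] Q2=[]
t=14-17: P2@Q0 runs 3, rem=2, I/O yield, promote→Q0. Q0=[P4,P1,P2] Q1=[P3,P5] Q2=[]
t=17-18: P4@Q0 runs 1, rem=12, I/O yield, promote→Q0. Q0=[P1,P2,P4] Q1=[P3,P5] Q2=[]
t=18-20: P1@Q0 runs 2, rem=9, I/O yield, promote→Q0. Q0=[P2,P4,P1] Q1=[P3,P5] Q2=[]
t=20-22: P2@Q0 runs 2, rem=0, completes. Q0=[P4,P1] Q1=[P3,P5] Q2=[]
t=22-23: P4@Q0 runs 1, rem=11, I/O yield, promote→Q0. Q0=[P1,P4] Q1=[P3,P5] Q2=[]
t=23-25: P1@Q0 runs 2, rem=7, I/O yield, promote→Q0. Q0=[P4,P1] Q1=[P3,P5] Q2=[]
t=25-26: P4@Q0 runs 1, rem=10, I/O yield, promote→Q0. Q0=[P1,P4] Q1=[P3,P5] Q2=[]
t=26-28: P1@Q0 runs 2, rem=5, I/O yield, promote→Q0. Q0=[P4,P1] Q1=[P3,P5] Q2=[]
t=28-29: P4@Q0 runs 1, rem=9, I/O yield, promote→Q0. Q0=[P1,P4] Q1=[P3,P5] Q2=[]
t=29-31: P1@Q0 runs 2, rem=3, I/O yield, promote→Q0. Q0=[P4,P1] Q1=[P3,P5] Q2=[]
t=31-32: P4@Q0 runs 1, rem=8, I/O yield, promote→Q0. Q0=[P1,P4] Q1=[P3,P5] Q2=[]
t=32-34: P1@Q0 runs 2, rem=1, I/O yield, promote→Q0. Q0=[P4,P1] Q1=[P3,P5] Q2=[]
t=34-35: P4@Q0 runs 1, rem=7, I/O yield, promote→Q0. Q0=[P1,P4] Q1=[P3,P5] Q2=[]
t=35-36: P1@Q0 runs 1, rem=0, completes. Q0=[P4] Q1=[P3,P5] Q2=[]
t=36-37: P4@Q0 runs 1, rem=6, I/O yield, promote→Q0. Q0=[P4] Q1=[P3,P5] Q2=[]
t=37-38: P4@Q0 runs 1, rem=5, I/O yield, promote→Q0. Q0=[P4] Q1=[P3,P5] Q2=[]
t=38-39: P4@Q0 runs 1, rem=4, I/O yield, promote→Q0. Q0=[P4] Q1=[P3,P5] Q2=[]
t=39-40: P4@Q0 runs 1, rem=3, I/O yield, promote→Q0. Q0=[P4] Q1=[P3,P5] Q2=[]
t=40-41: P4@Q0 runs 1, rem=2, I/O yield, promote→Q0. Q0=[P4] Q1=[P3,P5] Q2=[]
t=41-42: P4@Q0 runs 1, rem=1, I/O yield, promote→Q0. Q0=[P4] Q1=[P3,P5] Q2=[]
t=42-43: P4@Q0 runs 1, rem=0, completes. Q0=[] Q1=[P3,P5] Q2=[]
t=43-46: P3@Q1 runs 3, rem=0, completes. Q0=[] Q1=[P5] Q2=[]
t=46-52: P5@Q1 runs 6, rem=4, quantum used, demote→Q2. Q0=[] Q1=[] Q2=[P5]
t=52-56: P5@Q2 runs 4, rem=0, completes. Q0=[] Q1=[] Q2=[]

Answer: P2,P1,P4,P3,P5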